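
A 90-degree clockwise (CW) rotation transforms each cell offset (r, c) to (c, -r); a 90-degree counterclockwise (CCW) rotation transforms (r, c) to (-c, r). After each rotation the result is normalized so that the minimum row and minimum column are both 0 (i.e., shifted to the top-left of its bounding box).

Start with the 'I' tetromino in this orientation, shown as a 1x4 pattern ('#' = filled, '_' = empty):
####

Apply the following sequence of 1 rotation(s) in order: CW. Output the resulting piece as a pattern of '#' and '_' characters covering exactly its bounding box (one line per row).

Start:
####
After rotation 1 (CW):
#
#
#
#

Answer: #
#
#
#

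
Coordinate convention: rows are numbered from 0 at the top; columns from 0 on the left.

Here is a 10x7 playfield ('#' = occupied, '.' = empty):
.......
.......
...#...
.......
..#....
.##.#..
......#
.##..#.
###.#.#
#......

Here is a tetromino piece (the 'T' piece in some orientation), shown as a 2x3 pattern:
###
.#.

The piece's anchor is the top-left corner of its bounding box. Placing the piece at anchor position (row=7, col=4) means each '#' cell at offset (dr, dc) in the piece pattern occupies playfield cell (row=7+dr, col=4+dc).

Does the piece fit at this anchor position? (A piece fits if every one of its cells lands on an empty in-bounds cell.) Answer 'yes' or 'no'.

Check each piece cell at anchor (7, 4):
  offset (0,0) -> (7,4): empty -> OK
  offset (0,1) -> (7,5): occupied ('#') -> FAIL
  offset (0,2) -> (7,6): empty -> OK
  offset (1,1) -> (8,5): empty -> OK
All cells valid: no

Answer: no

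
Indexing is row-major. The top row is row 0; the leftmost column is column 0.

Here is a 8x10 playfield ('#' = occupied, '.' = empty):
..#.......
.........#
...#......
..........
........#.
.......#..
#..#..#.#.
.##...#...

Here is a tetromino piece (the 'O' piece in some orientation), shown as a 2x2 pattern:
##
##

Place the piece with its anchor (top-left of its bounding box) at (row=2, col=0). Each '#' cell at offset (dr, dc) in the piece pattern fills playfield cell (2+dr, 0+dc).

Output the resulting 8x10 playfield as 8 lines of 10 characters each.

Fill (2+0,0+0) = (2,0)
Fill (2+0,0+1) = (2,1)
Fill (2+1,0+0) = (3,0)
Fill (2+1,0+1) = (3,1)

Answer: ..#.......
.........#
##.#......
##........
........#.
.......#..
#..#..#.#.
.##...#...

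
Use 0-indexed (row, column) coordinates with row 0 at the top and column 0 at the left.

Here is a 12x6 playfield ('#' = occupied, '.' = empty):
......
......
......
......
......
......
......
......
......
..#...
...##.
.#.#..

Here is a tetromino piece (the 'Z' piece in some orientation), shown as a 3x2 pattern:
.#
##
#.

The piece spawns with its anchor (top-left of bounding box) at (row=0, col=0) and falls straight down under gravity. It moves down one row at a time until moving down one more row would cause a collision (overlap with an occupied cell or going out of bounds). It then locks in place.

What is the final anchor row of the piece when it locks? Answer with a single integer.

Answer: 9

Derivation:
Spawn at (row=0, col=0). Try each row:
  row 0: fits
  row 1: fits
  row 2: fits
  row 3: fits
  row 4: fits
  row 5: fits
  row 6: fits
  row 7: fits
  row 8: fits
  row 9: fits
  row 10: blocked -> lock at row 9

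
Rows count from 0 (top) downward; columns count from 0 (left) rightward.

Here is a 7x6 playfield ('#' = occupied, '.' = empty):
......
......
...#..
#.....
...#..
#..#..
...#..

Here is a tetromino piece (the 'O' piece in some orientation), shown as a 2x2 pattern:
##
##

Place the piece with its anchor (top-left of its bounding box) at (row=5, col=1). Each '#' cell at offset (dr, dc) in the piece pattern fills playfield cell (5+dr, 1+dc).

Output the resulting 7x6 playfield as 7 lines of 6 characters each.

Fill (5+0,1+0) = (5,1)
Fill (5+0,1+1) = (5,2)
Fill (5+1,1+0) = (6,1)
Fill (5+1,1+1) = (6,2)

Answer: ......
......
...#..
#.....
...#..
####..
.###..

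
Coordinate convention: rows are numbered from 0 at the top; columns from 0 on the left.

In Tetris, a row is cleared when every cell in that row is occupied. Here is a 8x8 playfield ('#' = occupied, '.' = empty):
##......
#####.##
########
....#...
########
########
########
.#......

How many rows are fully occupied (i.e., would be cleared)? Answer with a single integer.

Answer: 4

Derivation:
Check each row:
  row 0: 6 empty cells -> not full
  row 1: 1 empty cell -> not full
  row 2: 0 empty cells -> FULL (clear)
  row 3: 7 empty cells -> not full
  row 4: 0 empty cells -> FULL (clear)
  row 5: 0 empty cells -> FULL (clear)
  row 6: 0 empty cells -> FULL (clear)
  row 7: 7 empty cells -> not full
Total rows cleared: 4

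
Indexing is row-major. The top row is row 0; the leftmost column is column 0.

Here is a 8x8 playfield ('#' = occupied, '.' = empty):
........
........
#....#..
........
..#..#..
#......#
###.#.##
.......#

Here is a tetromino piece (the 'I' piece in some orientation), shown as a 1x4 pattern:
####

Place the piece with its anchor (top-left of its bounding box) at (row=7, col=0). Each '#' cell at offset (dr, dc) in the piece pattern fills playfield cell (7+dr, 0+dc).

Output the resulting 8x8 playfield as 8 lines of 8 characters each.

Fill (7+0,0+0) = (7,0)
Fill (7+0,0+1) = (7,1)
Fill (7+0,0+2) = (7,2)
Fill (7+0,0+3) = (7,3)

Answer: ........
........
#....#..
........
..#..#..
#......#
###.#.##
####...#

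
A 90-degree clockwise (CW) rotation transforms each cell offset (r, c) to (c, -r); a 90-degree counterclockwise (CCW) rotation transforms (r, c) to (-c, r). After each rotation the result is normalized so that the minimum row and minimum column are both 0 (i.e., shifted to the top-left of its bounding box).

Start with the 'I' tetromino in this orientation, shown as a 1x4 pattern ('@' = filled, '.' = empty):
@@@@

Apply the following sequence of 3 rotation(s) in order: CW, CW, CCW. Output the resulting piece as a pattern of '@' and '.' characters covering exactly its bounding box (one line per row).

Answer: @
@
@
@

Derivation:
Start:
@@@@
After rotation 1 (CW):
@
@
@
@
After rotation 2 (CW):
@@@@
After rotation 3 (CCW):
@
@
@
@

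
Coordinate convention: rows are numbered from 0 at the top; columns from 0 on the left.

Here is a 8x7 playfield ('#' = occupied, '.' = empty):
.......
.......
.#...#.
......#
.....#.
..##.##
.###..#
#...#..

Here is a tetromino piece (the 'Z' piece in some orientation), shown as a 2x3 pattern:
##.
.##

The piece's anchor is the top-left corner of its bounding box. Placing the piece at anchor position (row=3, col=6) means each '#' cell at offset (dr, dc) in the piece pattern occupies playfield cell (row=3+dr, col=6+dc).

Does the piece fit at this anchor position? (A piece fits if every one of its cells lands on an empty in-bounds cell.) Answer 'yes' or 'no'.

Check each piece cell at anchor (3, 6):
  offset (0,0) -> (3,6): occupied ('#') -> FAIL
  offset (0,1) -> (3,7): out of bounds -> FAIL
  offset (1,1) -> (4,7): out of bounds -> FAIL
  offset (1,2) -> (4,8): out of bounds -> FAIL
All cells valid: no

Answer: no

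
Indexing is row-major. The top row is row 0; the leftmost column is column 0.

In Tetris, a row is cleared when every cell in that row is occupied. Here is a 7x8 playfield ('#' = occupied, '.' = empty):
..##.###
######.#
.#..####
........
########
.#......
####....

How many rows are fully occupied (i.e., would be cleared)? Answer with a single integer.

Check each row:
  row 0: 3 empty cells -> not full
  row 1: 1 empty cell -> not full
  row 2: 3 empty cells -> not full
  row 3: 8 empty cells -> not full
  row 4: 0 empty cells -> FULL (clear)
  row 5: 7 empty cells -> not full
  row 6: 4 empty cells -> not full
Total rows cleared: 1

Answer: 1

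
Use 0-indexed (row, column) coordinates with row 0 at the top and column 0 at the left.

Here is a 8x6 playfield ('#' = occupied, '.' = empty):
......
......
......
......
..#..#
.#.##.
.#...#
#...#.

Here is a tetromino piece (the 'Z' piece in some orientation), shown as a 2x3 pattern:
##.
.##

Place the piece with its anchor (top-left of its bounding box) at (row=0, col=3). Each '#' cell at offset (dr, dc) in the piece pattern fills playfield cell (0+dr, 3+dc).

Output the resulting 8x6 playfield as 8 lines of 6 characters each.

Answer: ...##.
....##
......
......
..#..#
.#.##.
.#...#
#...#.

Derivation:
Fill (0+0,3+0) = (0,3)
Fill (0+0,3+1) = (0,4)
Fill (0+1,3+1) = (1,4)
Fill (0+1,3+2) = (1,5)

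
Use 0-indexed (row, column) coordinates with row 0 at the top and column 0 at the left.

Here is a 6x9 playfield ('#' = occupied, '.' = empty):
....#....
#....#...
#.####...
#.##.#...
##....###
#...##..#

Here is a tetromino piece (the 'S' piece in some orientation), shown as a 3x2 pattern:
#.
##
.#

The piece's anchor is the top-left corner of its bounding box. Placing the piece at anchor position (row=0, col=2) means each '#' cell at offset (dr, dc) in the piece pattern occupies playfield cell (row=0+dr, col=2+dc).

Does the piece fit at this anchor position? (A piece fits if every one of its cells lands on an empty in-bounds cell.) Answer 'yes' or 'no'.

Check each piece cell at anchor (0, 2):
  offset (0,0) -> (0,2): empty -> OK
  offset (1,0) -> (1,2): empty -> OK
  offset (1,1) -> (1,3): empty -> OK
  offset (2,1) -> (2,3): occupied ('#') -> FAIL
All cells valid: no

Answer: no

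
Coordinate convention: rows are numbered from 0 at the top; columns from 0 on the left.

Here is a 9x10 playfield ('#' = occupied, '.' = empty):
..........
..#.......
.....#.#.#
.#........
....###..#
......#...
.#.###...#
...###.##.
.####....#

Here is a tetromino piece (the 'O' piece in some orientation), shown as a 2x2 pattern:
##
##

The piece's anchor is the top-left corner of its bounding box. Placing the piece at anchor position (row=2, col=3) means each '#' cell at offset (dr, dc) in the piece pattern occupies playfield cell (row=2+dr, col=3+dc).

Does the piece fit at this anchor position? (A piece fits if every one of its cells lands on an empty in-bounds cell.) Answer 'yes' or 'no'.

Check each piece cell at anchor (2, 3):
  offset (0,0) -> (2,3): empty -> OK
  offset (0,1) -> (2,4): empty -> OK
  offset (1,0) -> (3,3): empty -> OK
  offset (1,1) -> (3,4): empty -> OK
All cells valid: yes

Answer: yes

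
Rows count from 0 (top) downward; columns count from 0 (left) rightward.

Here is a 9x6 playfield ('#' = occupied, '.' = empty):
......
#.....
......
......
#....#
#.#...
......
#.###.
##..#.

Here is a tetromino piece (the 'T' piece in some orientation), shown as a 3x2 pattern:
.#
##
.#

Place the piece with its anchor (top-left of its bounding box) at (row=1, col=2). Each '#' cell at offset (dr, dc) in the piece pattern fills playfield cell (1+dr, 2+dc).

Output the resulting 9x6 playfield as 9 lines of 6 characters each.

Answer: ......
#..#..
..##..
...#..
#....#
#.#...
......
#.###.
##..#.

Derivation:
Fill (1+0,2+1) = (1,3)
Fill (1+1,2+0) = (2,2)
Fill (1+1,2+1) = (2,3)
Fill (1+2,2+1) = (3,3)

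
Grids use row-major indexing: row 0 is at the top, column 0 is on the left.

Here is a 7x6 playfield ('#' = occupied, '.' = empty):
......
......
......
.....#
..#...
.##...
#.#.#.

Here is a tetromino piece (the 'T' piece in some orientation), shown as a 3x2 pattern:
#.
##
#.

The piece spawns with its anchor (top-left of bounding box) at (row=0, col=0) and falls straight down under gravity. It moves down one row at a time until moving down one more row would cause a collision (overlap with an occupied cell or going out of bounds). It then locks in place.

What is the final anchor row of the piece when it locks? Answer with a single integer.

Answer: 3

Derivation:
Spawn at (row=0, col=0). Try each row:
  row 0: fits
  row 1: fits
  row 2: fits
  row 3: fits
  row 4: blocked -> lock at row 3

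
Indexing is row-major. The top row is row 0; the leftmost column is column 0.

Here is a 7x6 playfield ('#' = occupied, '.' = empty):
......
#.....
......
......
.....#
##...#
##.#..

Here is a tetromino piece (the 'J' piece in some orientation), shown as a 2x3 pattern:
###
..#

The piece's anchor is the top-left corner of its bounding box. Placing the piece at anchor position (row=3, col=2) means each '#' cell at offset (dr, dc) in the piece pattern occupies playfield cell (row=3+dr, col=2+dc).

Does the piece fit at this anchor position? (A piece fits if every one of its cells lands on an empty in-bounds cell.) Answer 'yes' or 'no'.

Answer: yes

Derivation:
Check each piece cell at anchor (3, 2):
  offset (0,0) -> (3,2): empty -> OK
  offset (0,1) -> (3,3): empty -> OK
  offset (0,2) -> (3,4): empty -> OK
  offset (1,2) -> (4,4): empty -> OK
All cells valid: yes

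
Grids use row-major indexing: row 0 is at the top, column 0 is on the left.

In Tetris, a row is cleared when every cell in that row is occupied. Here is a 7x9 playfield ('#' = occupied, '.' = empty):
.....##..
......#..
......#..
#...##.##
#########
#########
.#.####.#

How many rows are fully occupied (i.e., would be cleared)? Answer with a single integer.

Check each row:
  row 0: 7 empty cells -> not full
  row 1: 8 empty cells -> not full
  row 2: 8 empty cells -> not full
  row 3: 4 empty cells -> not full
  row 4: 0 empty cells -> FULL (clear)
  row 5: 0 empty cells -> FULL (clear)
  row 6: 3 empty cells -> not full
Total rows cleared: 2

Answer: 2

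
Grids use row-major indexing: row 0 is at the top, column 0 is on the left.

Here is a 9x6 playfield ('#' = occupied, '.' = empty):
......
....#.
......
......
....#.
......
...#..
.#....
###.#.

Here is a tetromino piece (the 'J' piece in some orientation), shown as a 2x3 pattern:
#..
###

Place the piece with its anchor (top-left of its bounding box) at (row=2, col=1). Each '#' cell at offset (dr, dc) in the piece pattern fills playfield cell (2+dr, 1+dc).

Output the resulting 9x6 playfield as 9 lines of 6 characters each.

Answer: ......
....#.
.#....
.###..
....#.
......
...#..
.#....
###.#.

Derivation:
Fill (2+0,1+0) = (2,1)
Fill (2+1,1+0) = (3,1)
Fill (2+1,1+1) = (3,2)
Fill (2+1,1+2) = (3,3)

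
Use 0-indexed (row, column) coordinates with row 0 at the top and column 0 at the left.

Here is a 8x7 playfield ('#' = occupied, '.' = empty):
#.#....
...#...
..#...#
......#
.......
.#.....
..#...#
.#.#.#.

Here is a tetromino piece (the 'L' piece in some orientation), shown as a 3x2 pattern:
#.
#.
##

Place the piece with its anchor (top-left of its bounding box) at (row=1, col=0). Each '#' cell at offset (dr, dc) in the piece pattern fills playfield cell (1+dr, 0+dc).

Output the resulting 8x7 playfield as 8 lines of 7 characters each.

Fill (1+0,0+0) = (1,0)
Fill (1+1,0+0) = (2,0)
Fill (1+2,0+0) = (3,0)
Fill (1+2,0+1) = (3,1)

Answer: #.#....
#..#...
#.#...#
##....#
.......
.#.....
..#...#
.#.#.#.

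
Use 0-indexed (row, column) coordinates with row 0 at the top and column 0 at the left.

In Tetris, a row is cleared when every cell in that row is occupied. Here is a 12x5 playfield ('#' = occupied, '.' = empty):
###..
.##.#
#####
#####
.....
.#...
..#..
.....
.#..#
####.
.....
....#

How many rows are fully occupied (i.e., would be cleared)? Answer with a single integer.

Check each row:
  row 0: 2 empty cells -> not full
  row 1: 2 empty cells -> not full
  row 2: 0 empty cells -> FULL (clear)
  row 3: 0 empty cells -> FULL (clear)
  row 4: 5 empty cells -> not full
  row 5: 4 empty cells -> not full
  row 6: 4 empty cells -> not full
  row 7: 5 empty cells -> not full
  row 8: 3 empty cells -> not full
  row 9: 1 empty cell -> not full
  row 10: 5 empty cells -> not full
  row 11: 4 empty cells -> not full
Total rows cleared: 2

Answer: 2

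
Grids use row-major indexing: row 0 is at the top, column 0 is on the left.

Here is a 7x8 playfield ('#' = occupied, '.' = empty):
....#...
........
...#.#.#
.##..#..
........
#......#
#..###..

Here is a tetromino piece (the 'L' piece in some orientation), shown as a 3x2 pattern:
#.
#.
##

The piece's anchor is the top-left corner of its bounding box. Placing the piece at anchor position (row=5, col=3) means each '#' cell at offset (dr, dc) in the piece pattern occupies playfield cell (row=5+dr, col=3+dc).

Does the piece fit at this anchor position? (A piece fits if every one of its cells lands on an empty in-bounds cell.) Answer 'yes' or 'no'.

Check each piece cell at anchor (5, 3):
  offset (0,0) -> (5,3): empty -> OK
  offset (1,0) -> (6,3): occupied ('#') -> FAIL
  offset (2,0) -> (7,3): out of bounds -> FAIL
  offset (2,1) -> (7,4): out of bounds -> FAIL
All cells valid: no

Answer: no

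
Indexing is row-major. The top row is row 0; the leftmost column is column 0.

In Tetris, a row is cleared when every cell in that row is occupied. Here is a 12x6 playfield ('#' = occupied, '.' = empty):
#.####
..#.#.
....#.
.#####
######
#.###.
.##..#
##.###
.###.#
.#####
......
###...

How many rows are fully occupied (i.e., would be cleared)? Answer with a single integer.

Check each row:
  row 0: 1 empty cell -> not full
  row 1: 4 empty cells -> not full
  row 2: 5 empty cells -> not full
  row 3: 1 empty cell -> not full
  row 4: 0 empty cells -> FULL (clear)
  row 5: 2 empty cells -> not full
  row 6: 3 empty cells -> not full
  row 7: 1 empty cell -> not full
  row 8: 2 empty cells -> not full
  row 9: 1 empty cell -> not full
  row 10: 6 empty cells -> not full
  row 11: 3 empty cells -> not full
Total rows cleared: 1

Answer: 1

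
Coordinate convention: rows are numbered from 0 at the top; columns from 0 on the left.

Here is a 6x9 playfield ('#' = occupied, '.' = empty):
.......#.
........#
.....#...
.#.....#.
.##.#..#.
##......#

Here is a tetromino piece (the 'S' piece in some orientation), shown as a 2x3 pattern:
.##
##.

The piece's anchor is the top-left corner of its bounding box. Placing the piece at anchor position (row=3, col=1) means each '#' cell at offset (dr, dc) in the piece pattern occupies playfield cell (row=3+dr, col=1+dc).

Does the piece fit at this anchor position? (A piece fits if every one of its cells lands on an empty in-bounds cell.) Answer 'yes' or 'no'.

Answer: no

Derivation:
Check each piece cell at anchor (3, 1):
  offset (0,1) -> (3,2): empty -> OK
  offset (0,2) -> (3,3): empty -> OK
  offset (1,0) -> (4,1): occupied ('#') -> FAIL
  offset (1,1) -> (4,2): occupied ('#') -> FAIL
All cells valid: no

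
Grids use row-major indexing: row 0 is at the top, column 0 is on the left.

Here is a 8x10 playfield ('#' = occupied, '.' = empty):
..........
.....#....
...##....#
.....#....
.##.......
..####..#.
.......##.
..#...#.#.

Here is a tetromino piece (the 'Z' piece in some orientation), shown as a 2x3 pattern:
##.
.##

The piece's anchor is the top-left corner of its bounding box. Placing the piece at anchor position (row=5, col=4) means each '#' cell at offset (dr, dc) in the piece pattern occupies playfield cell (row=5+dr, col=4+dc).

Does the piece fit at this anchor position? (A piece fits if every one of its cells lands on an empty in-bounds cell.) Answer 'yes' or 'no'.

Check each piece cell at anchor (5, 4):
  offset (0,0) -> (5,4): occupied ('#') -> FAIL
  offset (0,1) -> (5,5): occupied ('#') -> FAIL
  offset (1,1) -> (6,5): empty -> OK
  offset (1,2) -> (6,6): empty -> OK
All cells valid: no

Answer: no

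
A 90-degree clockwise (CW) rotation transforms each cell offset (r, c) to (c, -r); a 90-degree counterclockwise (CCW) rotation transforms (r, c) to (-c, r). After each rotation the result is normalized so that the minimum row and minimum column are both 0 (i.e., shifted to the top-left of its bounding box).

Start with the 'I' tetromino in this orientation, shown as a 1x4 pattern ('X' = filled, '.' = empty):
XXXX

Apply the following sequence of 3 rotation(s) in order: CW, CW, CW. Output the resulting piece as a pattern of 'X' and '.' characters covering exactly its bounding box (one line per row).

Answer: X
X
X
X

Derivation:
Start:
XXXX
After rotation 1 (CW):
X
X
X
X
After rotation 2 (CW):
XXXX
After rotation 3 (CW):
X
X
X
X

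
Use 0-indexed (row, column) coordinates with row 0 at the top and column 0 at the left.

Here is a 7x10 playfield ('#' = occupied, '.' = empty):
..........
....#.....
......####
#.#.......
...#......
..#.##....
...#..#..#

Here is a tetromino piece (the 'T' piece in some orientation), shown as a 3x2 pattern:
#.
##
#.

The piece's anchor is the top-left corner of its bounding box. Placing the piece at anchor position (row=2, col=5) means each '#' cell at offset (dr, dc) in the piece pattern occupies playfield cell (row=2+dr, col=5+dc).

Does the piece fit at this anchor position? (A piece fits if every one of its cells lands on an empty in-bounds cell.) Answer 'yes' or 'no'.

Answer: yes

Derivation:
Check each piece cell at anchor (2, 5):
  offset (0,0) -> (2,5): empty -> OK
  offset (1,0) -> (3,5): empty -> OK
  offset (1,1) -> (3,6): empty -> OK
  offset (2,0) -> (4,5): empty -> OK
All cells valid: yes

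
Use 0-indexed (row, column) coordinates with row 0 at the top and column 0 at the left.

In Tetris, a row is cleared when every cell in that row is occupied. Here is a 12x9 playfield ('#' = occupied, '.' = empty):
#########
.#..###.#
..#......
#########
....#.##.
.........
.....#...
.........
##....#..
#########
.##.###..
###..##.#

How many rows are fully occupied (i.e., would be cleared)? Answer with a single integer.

Check each row:
  row 0: 0 empty cells -> FULL (clear)
  row 1: 4 empty cells -> not full
  row 2: 8 empty cells -> not full
  row 3: 0 empty cells -> FULL (clear)
  row 4: 6 empty cells -> not full
  row 5: 9 empty cells -> not full
  row 6: 8 empty cells -> not full
  row 7: 9 empty cells -> not full
  row 8: 6 empty cells -> not full
  row 9: 0 empty cells -> FULL (clear)
  row 10: 4 empty cells -> not full
  row 11: 3 empty cells -> not full
Total rows cleared: 3

Answer: 3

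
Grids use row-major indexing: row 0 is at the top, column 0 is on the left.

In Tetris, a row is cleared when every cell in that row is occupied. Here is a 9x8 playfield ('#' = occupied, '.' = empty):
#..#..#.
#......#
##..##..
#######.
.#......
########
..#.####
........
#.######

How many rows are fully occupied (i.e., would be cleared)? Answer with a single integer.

Check each row:
  row 0: 5 empty cells -> not full
  row 1: 6 empty cells -> not full
  row 2: 4 empty cells -> not full
  row 3: 1 empty cell -> not full
  row 4: 7 empty cells -> not full
  row 5: 0 empty cells -> FULL (clear)
  row 6: 3 empty cells -> not full
  row 7: 8 empty cells -> not full
  row 8: 1 empty cell -> not full
Total rows cleared: 1

Answer: 1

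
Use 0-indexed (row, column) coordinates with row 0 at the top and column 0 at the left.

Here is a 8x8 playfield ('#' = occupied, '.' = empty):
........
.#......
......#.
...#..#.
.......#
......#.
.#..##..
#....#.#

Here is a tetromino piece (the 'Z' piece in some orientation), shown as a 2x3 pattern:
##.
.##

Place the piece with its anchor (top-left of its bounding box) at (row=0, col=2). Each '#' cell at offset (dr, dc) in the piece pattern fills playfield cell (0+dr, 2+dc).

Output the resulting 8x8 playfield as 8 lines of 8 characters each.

Answer: ..##....
.#.##...
......#.
...#..#.
.......#
......#.
.#..##..
#....#.#

Derivation:
Fill (0+0,2+0) = (0,2)
Fill (0+0,2+1) = (0,3)
Fill (0+1,2+1) = (1,3)
Fill (0+1,2+2) = (1,4)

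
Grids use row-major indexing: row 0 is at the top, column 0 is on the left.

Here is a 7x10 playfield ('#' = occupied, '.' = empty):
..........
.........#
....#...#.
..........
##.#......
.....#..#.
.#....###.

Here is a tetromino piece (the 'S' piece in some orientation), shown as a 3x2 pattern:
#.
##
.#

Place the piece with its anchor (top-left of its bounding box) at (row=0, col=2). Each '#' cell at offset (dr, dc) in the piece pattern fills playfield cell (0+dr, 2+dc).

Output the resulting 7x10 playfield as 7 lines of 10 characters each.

Answer: ..#.......
..##.....#
...##...#.
..........
##.#......
.....#..#.
.#....###.

Derivation:
Fill (0+0,2+0) = (0,2)
Fill (0+1,2+0) = (1,2)
Fill (0+1,2+1) = (1,3)
Fill (0+2,2+1) = (2,3)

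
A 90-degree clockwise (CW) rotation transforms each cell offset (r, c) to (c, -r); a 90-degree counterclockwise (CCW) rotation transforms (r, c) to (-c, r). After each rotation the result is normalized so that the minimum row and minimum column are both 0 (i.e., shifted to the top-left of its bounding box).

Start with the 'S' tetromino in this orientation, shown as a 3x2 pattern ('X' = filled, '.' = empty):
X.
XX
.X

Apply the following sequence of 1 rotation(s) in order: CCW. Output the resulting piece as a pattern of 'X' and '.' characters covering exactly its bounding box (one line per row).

Answer: .XX
XX.

Derivation:
Start:
X.
XX
.X
After rotation 1 (CCW):
.XX
XX.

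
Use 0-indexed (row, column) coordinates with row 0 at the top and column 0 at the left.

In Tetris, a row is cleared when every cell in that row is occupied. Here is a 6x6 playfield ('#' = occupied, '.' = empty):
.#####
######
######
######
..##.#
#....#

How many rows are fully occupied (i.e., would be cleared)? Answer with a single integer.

Check each row:
  row 0: 1 empty cell -> not full
  row 1: 0 empty cells -> FULL (clear)
  row 2: 0 empty cells -> FULL (clear)
  row 3: 0 empty cells -> FULL (clear)
  row 4: 3 empty cells -> not full
  row 5: 4 empty cells -> not full
Total rows cleared: 3

Answer: 3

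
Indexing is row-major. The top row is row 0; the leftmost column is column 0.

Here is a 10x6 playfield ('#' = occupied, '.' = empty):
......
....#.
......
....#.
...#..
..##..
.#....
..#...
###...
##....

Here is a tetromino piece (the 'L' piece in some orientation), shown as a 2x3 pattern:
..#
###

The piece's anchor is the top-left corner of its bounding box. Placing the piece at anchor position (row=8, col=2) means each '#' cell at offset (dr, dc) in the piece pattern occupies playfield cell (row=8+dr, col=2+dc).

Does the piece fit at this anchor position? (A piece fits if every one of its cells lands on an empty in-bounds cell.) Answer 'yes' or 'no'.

Check each piece cell at anchor (8, 2):
  offset (0,2) -> (8,4): empty -> OK
  offset (1,0) -> (9,2): empty -> OK
  offset (1,1) -> (9,3): empty -> OK
  offset (1,2) -> (9,4): empty -> OK
All cells valid: yes

Answer: yes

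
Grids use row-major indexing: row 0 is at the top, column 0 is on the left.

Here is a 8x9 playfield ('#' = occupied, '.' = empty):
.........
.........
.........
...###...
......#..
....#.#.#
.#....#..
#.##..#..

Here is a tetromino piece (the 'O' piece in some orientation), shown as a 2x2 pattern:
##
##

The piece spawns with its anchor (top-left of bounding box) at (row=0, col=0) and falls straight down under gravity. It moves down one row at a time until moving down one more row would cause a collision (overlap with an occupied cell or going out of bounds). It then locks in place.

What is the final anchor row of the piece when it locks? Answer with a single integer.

Spawn at (row=0, col=0). Try each row:
  row 0: fits
  row 1: fits
  row 2: fits
  row 3: fits
  row 4: fits
  row 5: blocked -> lock at row 4

Answer: 4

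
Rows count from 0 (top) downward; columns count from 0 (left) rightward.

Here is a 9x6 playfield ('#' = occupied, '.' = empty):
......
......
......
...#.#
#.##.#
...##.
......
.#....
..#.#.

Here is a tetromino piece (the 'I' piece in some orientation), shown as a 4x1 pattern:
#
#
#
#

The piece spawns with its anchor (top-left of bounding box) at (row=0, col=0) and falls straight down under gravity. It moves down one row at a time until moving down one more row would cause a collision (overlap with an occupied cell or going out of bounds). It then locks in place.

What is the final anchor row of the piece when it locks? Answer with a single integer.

Answer: 0

Derivation:
Spawn at (row=0, col=0). Try each row:
  row 0: fits
  row 1: blocked -> lock at row 0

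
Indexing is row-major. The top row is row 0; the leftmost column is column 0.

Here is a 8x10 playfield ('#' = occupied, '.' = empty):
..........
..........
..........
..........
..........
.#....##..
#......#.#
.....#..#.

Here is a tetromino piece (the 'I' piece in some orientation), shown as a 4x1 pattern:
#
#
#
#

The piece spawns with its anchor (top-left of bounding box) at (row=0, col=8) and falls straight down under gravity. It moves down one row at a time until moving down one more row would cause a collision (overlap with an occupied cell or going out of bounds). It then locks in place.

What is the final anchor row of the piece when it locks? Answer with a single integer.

Answer: 3

Derivation:
Spawn at (row=0, col=8). Try each row:
  row 0: fits
  row 1: fits
  row 2: fits
  row 3: fits
  row 4: blocked -> lock at row 3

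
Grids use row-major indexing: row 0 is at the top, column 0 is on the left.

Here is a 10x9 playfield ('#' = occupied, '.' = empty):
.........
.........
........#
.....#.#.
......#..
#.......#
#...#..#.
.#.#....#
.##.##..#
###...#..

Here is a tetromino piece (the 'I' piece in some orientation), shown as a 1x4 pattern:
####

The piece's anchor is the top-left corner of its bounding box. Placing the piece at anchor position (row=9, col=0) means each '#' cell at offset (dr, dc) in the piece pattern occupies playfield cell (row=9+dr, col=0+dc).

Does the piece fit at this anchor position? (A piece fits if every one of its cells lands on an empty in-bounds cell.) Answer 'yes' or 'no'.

Check each piece cell at anchor (9, 0):
  offset (0,0) -> (9,0): occupied ('#') -> FAIL
  offset (0,1) -> (9,1): occupied ('#') -> FAIL
  offset (0,2) -> (9,2): occupied ('#') -> FAIL
  offset (0,3) -> (9,3): empty -> OK
All cells valid: no

Answer: no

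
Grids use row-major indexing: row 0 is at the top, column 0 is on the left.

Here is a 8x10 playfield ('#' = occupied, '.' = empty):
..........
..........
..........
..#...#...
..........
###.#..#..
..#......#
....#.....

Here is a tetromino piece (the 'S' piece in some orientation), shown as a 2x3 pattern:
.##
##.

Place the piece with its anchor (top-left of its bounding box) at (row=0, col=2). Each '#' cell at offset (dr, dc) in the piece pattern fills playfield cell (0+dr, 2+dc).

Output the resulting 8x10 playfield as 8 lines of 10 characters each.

Fill (0+0,2+1) = (0,3)
Fill (0+0,2+2) = (0,4)
Fill (0+1,2+0) = (1,2)
Fill (0+1,2+1) = (1,3)

Answer: ...##.....
..##......
..........
..#...#...
..........
###.#..#..
..#......#
....#.....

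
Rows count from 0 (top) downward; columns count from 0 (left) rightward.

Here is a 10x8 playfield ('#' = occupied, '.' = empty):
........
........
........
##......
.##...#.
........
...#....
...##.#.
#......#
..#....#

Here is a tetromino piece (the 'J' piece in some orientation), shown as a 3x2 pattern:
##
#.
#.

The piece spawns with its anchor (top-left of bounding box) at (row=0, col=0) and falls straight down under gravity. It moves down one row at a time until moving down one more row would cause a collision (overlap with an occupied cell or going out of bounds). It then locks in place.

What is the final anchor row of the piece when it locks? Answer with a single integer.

Answer: 0

Derivation:
Spawn at (row=0, col=0). Try each row:
  row 0: fits
  row 1: blocked -> lock at row 0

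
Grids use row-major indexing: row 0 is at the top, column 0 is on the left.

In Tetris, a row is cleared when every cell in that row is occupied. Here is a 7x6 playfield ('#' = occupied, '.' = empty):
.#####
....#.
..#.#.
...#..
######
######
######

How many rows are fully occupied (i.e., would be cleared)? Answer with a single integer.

Answer: 3

Derivation:
Check each row:
  row 0: 1 empty cell -> not full
  row 1: 5 empty cells -> not full
  row 2: 4 empty cells -> not full
  row 3: 5 empty cells -> not full
  row 4: 0 empty cells -> FULL (clear)
  row 5: 0 empty cells -> FULL (clear)
  row 6: 0 empty cells -> FULL (clear)
Total rows cleared: 3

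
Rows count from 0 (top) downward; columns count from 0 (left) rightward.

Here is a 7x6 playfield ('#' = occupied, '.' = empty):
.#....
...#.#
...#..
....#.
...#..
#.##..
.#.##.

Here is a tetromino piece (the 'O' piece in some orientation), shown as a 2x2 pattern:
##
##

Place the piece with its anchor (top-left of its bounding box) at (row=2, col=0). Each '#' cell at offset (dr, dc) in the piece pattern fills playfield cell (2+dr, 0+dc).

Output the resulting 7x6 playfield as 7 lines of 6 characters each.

Answer: .#....
...#.#
##.#..
##..#.
...#..
#.##..
.#.##.

Derivation:
Fill (2+0,0+0) = (2,0)
Fill (2+0,0+1) = (2,1)
Fill (2+1,0+0) = (3,0)
Fill (2+1,0+1) = (3,1)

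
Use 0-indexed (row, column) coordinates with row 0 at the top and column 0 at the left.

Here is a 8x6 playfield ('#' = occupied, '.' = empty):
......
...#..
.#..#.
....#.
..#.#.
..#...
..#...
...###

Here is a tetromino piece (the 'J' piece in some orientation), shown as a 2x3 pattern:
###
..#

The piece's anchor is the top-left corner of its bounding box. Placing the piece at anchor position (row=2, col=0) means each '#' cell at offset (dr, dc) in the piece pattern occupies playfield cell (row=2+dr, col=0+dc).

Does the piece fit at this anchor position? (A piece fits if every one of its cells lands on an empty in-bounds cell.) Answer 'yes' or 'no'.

Check each piece cell at anchor (2, 0):
  offset (0,0) -> (2,0): empty -> OK
  offset (0,1) -> (2,1): occupied ('#') -> FAIL
  offset (0,2) -> (2,2): empty -> OK
  offset (1,2) -> (3,2): empty -> OK
All cells valid: no

Answer: no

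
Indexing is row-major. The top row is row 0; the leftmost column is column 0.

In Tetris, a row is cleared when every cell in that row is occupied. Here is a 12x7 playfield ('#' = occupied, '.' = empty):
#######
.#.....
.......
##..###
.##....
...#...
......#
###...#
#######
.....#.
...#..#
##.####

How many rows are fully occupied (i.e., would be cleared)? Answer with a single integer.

Answer: 2

Derivation:
Check each row:
  row 0: 0 empty cells -> FULL (clear)
  row 1: 6 empty cells -> not full
  row 2: 7 empty cells -> not full
  row 3: 2 empty cells -> not full
  row 4: 5 empty cells -> not full
  row 5: 6 empty cells -> not full
  row 6: 6 empty cells -> not full
  row 7: 3 empty cells -> not full
  row 8: 0 empty cells -> FULL (clear)
  row 9: 6 empty cells -> not full
  row 10: 5 empty cells -> not full
  row 11: 1 empty cell -> not full
Total rows cleared: 2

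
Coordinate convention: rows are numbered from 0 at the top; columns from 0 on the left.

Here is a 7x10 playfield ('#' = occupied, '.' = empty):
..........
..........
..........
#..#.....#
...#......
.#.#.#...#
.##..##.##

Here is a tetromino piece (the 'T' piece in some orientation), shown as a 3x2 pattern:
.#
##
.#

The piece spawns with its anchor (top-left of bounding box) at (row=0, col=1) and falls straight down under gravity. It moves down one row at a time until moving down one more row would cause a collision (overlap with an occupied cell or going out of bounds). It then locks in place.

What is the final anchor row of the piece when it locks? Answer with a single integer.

Spawn at (row=0, col=1). Try each row:
  row 0: fits
  row 1: fits
  row 2: fits
  row 3: fits
  row 4: blocked -> lock at row 3

Answer: 3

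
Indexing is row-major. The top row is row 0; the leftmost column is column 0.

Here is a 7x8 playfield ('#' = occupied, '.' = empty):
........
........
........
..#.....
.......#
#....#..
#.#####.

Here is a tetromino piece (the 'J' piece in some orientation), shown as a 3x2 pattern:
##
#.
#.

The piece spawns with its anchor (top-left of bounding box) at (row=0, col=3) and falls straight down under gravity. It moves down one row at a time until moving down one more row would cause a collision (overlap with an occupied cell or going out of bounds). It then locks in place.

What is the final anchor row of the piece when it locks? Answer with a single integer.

Answer: 3

Derivation:
Spawn at (row=0, col=3). Try each row:
  row 0: fits
  row 1: fits
  row 2: fits
  row 3: fits
  row 4: blocked -> lock at row 3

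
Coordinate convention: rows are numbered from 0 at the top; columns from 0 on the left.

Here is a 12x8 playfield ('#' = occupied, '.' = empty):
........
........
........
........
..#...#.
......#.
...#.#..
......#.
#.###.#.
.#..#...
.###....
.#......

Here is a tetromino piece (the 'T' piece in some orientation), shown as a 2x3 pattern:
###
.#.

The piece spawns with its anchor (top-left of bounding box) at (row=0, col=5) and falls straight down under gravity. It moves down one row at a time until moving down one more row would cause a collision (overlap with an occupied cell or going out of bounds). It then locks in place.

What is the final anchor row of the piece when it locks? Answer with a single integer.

Spawn at (row=0, col=5). Try each row:
  row 0: fits
  row 1: fits
  row 2: fits
  row 3: blocked -> lock at row 2

Answer: 2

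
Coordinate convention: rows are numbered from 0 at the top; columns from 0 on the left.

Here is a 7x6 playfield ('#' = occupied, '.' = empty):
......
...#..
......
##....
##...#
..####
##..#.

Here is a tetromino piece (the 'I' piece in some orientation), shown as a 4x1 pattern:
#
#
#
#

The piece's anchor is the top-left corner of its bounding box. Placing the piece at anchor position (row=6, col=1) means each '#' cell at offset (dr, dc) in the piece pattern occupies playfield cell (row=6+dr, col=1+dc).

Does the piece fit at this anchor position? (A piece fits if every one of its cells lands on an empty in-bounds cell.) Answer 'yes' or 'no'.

Answer: no

Derivation:
Check each piece cell at anchor (6, 1):
  offset (0,0) -> (6,1): occupied ('#') -> FAIL
  offset (1,0) -> (7,1): out of bounds -> FAIL
  offset (2,0) -> (8,1): out of bounds -> FAIL
  offset (3,0) -> (9,1): out of bounds -> FAIL
All cells valid: no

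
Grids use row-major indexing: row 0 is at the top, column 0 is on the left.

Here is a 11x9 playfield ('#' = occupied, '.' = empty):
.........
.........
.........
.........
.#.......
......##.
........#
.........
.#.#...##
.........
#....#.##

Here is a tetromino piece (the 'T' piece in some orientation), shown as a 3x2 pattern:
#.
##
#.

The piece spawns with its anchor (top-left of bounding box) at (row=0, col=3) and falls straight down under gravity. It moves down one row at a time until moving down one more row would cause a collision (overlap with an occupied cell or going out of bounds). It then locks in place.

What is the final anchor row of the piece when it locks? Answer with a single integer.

Answer: 5

Derivation:
Spawn at (row=0, col=3). Try each row:
  row 0: fits
  row 1: fits
  row 2: fits
  row 3: fits
  row 4: fits
  row 5: fits
  row 6: blocked -> lock at row 5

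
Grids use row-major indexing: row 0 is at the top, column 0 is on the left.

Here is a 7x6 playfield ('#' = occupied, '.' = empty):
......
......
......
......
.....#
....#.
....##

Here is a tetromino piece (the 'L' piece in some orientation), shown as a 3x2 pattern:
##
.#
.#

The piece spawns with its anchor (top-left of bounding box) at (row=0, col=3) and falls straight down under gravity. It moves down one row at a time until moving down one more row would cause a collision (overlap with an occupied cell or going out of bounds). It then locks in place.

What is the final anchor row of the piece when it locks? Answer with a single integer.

Answer: 2

Derivation:
Spawn at (row=0, col=3). Try each row:
  row 0: fits
  row 1: fits
  row 2: fits
  row 3: blocked -> lock at row 2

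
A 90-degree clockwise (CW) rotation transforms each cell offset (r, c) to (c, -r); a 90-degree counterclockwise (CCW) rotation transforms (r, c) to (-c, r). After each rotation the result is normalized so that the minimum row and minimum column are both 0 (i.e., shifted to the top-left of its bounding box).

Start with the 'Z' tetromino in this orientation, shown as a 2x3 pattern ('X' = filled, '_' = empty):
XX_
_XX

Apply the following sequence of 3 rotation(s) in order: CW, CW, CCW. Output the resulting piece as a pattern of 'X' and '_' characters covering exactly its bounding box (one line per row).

Answer: _X
XX
X_

Derivation:
Start:
XX_
_XX
After rotation 1 (CW):
_X
XX
X_
After rotation 2 (CW):
XX_
_XX
After rotation 3 (CCW):
_X
XX
X_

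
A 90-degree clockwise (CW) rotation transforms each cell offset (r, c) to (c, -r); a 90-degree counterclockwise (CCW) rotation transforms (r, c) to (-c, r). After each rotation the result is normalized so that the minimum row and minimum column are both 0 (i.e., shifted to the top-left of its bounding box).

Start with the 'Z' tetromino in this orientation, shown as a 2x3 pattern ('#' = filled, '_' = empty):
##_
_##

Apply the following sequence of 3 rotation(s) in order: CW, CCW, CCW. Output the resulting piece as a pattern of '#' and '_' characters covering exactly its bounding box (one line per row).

Answer: _#
##
#_

Derivation:
Start:
##_
_##
After rotation 1 (CW):
_#
##
#_
After rotation 2 (CCW):
##_
_##
After rotation 3 (CCW):
_#
##
#_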